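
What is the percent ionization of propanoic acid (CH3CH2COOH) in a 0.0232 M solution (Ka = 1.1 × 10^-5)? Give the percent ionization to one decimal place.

CH3CH2COOH ⇌ CH3CH2COO- + H+; let x = [H+] at equilibrium.
x ≈ √(Ka·C₀) = √(1.1 × 10^-5 × 0.0232) = 5.05 × 10^-4 M
% ionization = x/C₀ × 100% = 5.05 × 10^-4/0.0232 × 100% = 2.2%

2.2%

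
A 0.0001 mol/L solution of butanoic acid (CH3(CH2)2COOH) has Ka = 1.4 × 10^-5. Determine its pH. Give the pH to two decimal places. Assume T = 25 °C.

pH = 4.51

CH3(CH2)2COOH ⇌ CH3(CH2)2COO- + H+
From the ICE table, Ka = x²/(0.0001 − x) = 1.4 × 10^-5.
The 5% rule fails; solving x² + Ka·x − Ka·C₀ = 0 exactly:
x = (−Ka + √(Ka² + 4·Ka·C₀))/2 = 3.11 × 10^-5 M
pH = −log(3.11 × 10^-5) = 4.51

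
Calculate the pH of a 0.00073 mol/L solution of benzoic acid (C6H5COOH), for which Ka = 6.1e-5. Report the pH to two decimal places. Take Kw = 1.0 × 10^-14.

pH = 3.74

C6H5COOH ⇌ C6H5COO- + H+
Ka = [H+]²/(0.00073 − [H+]) = 6.1 × 10^-5
The 5% rule fails; solving [H+]² + Ka·[H+] − Ka·C₀ = 0 exactly:
[H+] = (−Ka + √(Ka² + 4·Ka·C₀))/2 = 1.83 × 10^-4 M
pH = −log[H+] = −log(1.83 × 10^-4) = 3.74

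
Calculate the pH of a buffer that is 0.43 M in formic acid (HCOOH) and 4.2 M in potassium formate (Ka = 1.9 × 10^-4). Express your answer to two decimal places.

pKa = −log(1.9 × 10^-4) = 3.721
Using pH = pKa + log([base]/[acid]) with [base]/[acid] = 4.2/0.43:
pH = 3.721 + (+0.990) = 4.71

pH = 4.71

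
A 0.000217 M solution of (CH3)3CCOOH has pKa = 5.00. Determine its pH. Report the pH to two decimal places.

pH = 4.38

(CH3)3CCOOH ⇌ (CH3)3CCOO- + H+
Ka = 10^(−5.00) = 1.00 × 10^-5
Let x = [H+] at equilibrium. Ka = x²/(0.000217 − x).
x is not negligible relative to C₀; solve x² + 1e-05·x − 2.17e-09 = 0.
x = [−1e-05 + √(1e-05² + 8.68e-09)]/2 = 4.19 × 10^-5 M
pH = −log(4.19 × 10^-5) = 4.38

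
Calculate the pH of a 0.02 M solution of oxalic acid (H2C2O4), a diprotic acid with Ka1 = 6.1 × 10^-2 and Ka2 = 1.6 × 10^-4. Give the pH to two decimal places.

Since Ka1 ≫ Ka2, the first ionization dominates [H+].
Ka1 = x²/(0.02 − x) = 6.1 × 10^-2
Solving the quadratic: x = (−Ka1 + √(Ka1² + 4·Ka1·C₀))/2 = 1.59 × 10^-2 M
pH = −log(1.59 × 10^-2) = 1.80

pH = 1.80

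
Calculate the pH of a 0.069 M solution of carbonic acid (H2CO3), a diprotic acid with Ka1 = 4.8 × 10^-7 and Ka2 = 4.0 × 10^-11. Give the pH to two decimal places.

pH = 3.74

Since Ka1 ≫ Ka2, the first ionization dominates [H+].
Ka1 = x²/(0.069 − x) = 4.8 × 10^-7
x ≈ √(4.8 × 10^-7 × 0.069) = 1.82 × 10^-4 M
pH = −log(1.82 × 10^-4) = 3.74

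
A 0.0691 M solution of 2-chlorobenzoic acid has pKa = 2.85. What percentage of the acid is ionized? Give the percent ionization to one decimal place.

ClC6H4COOH ⇌ ClC6H4COO- + H+; let x = [H+] at equilibrium.
Ka = 10^(−2.85) = 1.41 × 10^-3
Solve x² + 0.00141x − 9.74e-05 = 0 → x = 9.19 × 10^-3 M
Fraction ionized = 9.19 × 10^-3 / 0.0691 = 0.1330 → 13.3%

13.3%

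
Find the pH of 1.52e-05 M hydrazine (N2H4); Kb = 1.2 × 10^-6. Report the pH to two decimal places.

N2H4 + H2O ⇌ N2H5+ + OH-
From the ICE table, Kb = [OH-]²/(1.52e-05 − [OH-]) = 1.2 × 10^-6.
Here C₀/Kb ≈ 12.7, so the small-[OH-] approximation fails. Use the quadratic:
[OH-] = [−1.2e-06 + √(1.2e-06² + 7.3e-11)]/2 = 3.71 × 10^-6 M
pOH = 5.43, so pH = 14.00 − pOH = 8.57

pH = 8.57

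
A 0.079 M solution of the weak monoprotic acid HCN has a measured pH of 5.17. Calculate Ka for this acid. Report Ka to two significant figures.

[H+] = 10^(-5.17) = 6.76 × 10^-6 M
At equilibrium [HA] = 0.079 − 6.76 × 10^-6 = 7.90 × 10^-2 M
Ka = [H+][A-]/[HA] = (6.76 × 10^-6)² / 7.90 × 10^-2 = 5.8 × 10^-10

Ka = 5.8 × 10^-10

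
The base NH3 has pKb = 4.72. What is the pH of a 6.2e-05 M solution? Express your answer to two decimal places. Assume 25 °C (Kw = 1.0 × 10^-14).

pH = 9.42

NH3 + H2O ⇌ NH4+ + OH-
Kb = 10^(−4.72) = 1.91 × 10^-5
Kb = [OH-]²/(6.2e-05 − [OH-]) = 1.91 × 10^-5
The 5% rule fails; solving [OH-]² + Kb·[OH-] − Kb·C₀ = 0 exactly:
[OH-] = (−Kb + √(Kb² + 4·Kb·C₀))/2 = 2.62 × 10^-5 M
pOH = −log(2.62 × 10^-5) = 4.58; pH = 14.00 − 4.58 = 9.42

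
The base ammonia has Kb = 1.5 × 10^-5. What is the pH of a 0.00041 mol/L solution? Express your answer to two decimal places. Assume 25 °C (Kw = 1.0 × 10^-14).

pH = 9.85

NH3 + H2O ⇌ NH4+ + OH-
From the ICE table, Kb = x²/(0.00041 − x) = 1.5 × 10^-5.
x is not negligible relative to C₀; solve x² + 1.5e-05·x − 6.15e-09 = 0.
x = (−Kb + √(Kb² + 4·Kb·C₀))/2 = 7.13 × 10^-5 M
pOH = 4.15, so pH = 14.00 − pOH = 9.85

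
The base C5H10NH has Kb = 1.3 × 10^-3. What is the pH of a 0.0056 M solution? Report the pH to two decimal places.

pH = 11.33

C5H10NH + H2O ⇌ C5H10NH2+ + OH-
Let x = [OH-] at equilibrium. Kb = x²/(0.0056 − x).
Here C₀/Kb ≈ 4.31, so the small-x approximation fails. Use the quadratic:
x = (−Kb + √(Kb² + 4·Kb·C₀))/2 = 2.13 × 10^-3 M
pOH = 2.67, so pH = 14.00 − pOH = 11.33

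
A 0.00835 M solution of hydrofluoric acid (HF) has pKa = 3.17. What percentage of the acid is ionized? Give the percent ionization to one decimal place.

HF ⇌ F- + H+; let x = [H+] at equilibrium.
Ka = 10^(−3.17) = 6.76 × 10^-4
Ka = x²/(C₀ − x); solving the quadratic gives x = 2.06 × 10^-3 M.
Fraction ionized = 2.06 × 10^-3 / 0.00835 = 0.2467 → 24.7%

24.7%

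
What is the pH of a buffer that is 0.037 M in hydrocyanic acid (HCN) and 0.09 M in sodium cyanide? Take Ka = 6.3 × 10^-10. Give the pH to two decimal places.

pH = 9.59

pKa = −log(6.3 × 10^-10) = 9.201
pH = pKa + log([A⁻]/[HA]) = 9.201 + log(0.09/0.037)
pH = 9.201 + (+0.386) = 9.59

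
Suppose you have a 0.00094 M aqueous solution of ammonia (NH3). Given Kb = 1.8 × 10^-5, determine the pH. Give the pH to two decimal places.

pH = 10.08

NH3 + H2O ⇌ NH4+ + OH-
Let x = [OH-] at equilibrium. Kb = x²/(0.00094 − x).
The 5% rule fails; solving x² + Kb·x − Kb·C₀ = 0 exactly:
x = (−Kb + √(Kb² + 4·Kb·C₀))/2 = 1.21 × 10^-4 M
pOH = 3.92, so pH = 14.00 − pOH = 10.08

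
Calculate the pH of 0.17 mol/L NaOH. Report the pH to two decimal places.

NaOH is a strong base; [OH-] = 0.17 M.
pOH = -log(0.17) = 0.77
pH = 14.00 - 0.77 = 13.23

pH = 13.23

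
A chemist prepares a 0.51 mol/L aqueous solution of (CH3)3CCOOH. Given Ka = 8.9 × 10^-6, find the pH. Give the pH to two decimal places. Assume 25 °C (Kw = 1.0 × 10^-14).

(CH3)3CCOOH ⇌ (CH3)3CCOO- + H+
From the ICE table, Ka = x²/(0.51 − x) = 8.9 × 10^-6.
Neglecting x in the denominator: x = √(8.9 × 10^-6 × 0.51) = 2.13 × 10^-3 M
pH = −log[H+] = −log(2.13 × 10^-3) = 2.67

pH = 2.67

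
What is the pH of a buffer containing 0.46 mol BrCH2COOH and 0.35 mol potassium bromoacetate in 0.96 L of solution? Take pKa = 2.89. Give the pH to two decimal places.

pH = 2.77

Using pH = pKa + log([base]/[acid]) with [base]/[acid] = 0.35/0.46:
pH = 2.89 + (-0.119) = 2.77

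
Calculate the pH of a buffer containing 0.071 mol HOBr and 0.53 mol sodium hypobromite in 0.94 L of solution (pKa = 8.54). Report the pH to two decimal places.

pH = 9.41

Using pH = pKa + log([base]/[acid]) with [base]/[acid] = 0.53/0.071:
pH = 8.54 + (+0.873) = 9.41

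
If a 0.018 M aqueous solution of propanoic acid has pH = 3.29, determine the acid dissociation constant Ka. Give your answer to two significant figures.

[H+] = 10^(-3.29) = 5.13 × 10^-4 M
At equilibrium [HA] = 0.018 − 5.13 × 10^-4 = 1.75 × 10^-2 M
Ka = [H+][A-]/[HA] = (5.13 × 10^-4)² / 1.75 × 10^-2 = 1.5 × 10^-5

Ka = 1.5 × 10^-5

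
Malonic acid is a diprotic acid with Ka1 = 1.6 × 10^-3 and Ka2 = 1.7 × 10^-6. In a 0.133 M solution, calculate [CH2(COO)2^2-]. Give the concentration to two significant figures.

1.7 × 10^-6 M

First ionization gives [H+] ≈ [CH2(COOH)COO-] = 1.38 × 10^-2 M.
Second step: Ka2 = [H+][CH2(COO)2^2-]/[CH2(COOH)COO-] ≈ [CH2(COO)2^2-] (since [H+] ≈ [CH2(COOH)COO-]).
So [CH2(COO)2^2-] ≈ Ka2.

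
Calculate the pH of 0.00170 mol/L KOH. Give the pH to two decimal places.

pH = 11.23

KOH is a strong base; [OH-] = 0.0017 M.
pOH = -log(0.0017) = 2.77
pH = 14.00 - 2.77 = 11.23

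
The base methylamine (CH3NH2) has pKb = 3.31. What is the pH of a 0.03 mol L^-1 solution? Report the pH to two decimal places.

CH3NH2 + H2O ⇌ CH3NH3+ + OH-
Kb = 10^(−3.31) = 4.90 × 10^-4
Kb = x²/(0.03 − x) = 4.90 × 10^-4
x is not negligible relative to C₀; solve x² + 0.00049·x − 1.47e-05 = 0.
x = (−Kb + √(Kb² + 4·Kb·C₀))/2 = 3.60 × 10^-3 M
pOH = 2.44, so pH = 14.00 − pOH = 11.56

pH = 11.56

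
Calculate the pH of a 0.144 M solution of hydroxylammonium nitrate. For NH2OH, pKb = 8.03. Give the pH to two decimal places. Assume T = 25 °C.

pH = 3.41

NH3OH+ is the conjugate acid of the weak base NH2OH.
Kb = 10^(−8.03) = 9.33 × 10^-9
Ka = Kw/Kb = 1.0×10^-14 / 9.33 × 10^-9 = 1.07 × 10^-6
From the ICE table, Ka = x²/(0.144 − x) = 1.07 × 10^-6.
Since Ka ≪ C₀, x ≈ √(Ka·C₀) = 3.93 × 10^-4 M.
(x/C₀ = 0.27% < 5%, so the approximation holds.)
pH = −log(3.93 × 10^-4) = 3.41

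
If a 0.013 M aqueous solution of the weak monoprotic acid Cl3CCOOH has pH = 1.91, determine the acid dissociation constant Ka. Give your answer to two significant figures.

[H+] = 10^(-1.91) = 1.23 × 10^-2 M
At equilibrium [HA] = 0.013 − 1.23 × 10^-2 = 7.00 × 10^-4 M
Ka = [H+][A-]/[HA] = (1.23 × 10^-2)² / 7.00 × 10^-4 = 2.2 × 10^-1

Ka = 2.2 × 10^-1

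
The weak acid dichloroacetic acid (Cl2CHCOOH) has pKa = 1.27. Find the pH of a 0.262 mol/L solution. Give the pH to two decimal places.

Cl2CHCOOH ⇌ Cl2CHCOO- + H+
Ka = 10^(−1.27) = 5.37 × 10^-2
Ka = [H+]²/(0.262 − [H+]) = 5.37 × 10^-2
[H+] is not negligible relative to C₀; solve [H+]² + 0.0537·[H+] − 0.0141 = 0.
[H+] = (−Ka + √(Ka² + 4·Ka·C₀))/2 = 9.48 × 10^-2 M
pH = −log[H+] = −log(9.48 × 10^-2) = 1.02

pH = 1.02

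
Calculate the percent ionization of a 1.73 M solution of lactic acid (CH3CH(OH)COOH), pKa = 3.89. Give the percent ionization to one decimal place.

CH3CH(OH)COOH ⇌ CH3CH(OH)COO- + H+; let x = [H+] at equilibrium.
Ka = 10^(−3.89) = 1.29 × 10^-4
x ≈ √(Ka·C₀) = √(1.29 × 10^-4 × 1.73) = 1.49 × 10^-2 M
% ionization = x/C₀ × 100% = 1.49 × 10^-2/1.73 × 100% = 0.9%

0.9%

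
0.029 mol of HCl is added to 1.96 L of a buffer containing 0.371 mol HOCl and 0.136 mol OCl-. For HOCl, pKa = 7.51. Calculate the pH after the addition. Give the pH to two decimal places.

Added H+ converts OCl- to HOCl: HOCl → 0.4 mol, OCl- → 0.107 mol.
Henderson–Hasselbalch with mole ratio 0.107/0.4: pH = 7.51 + (-0.573)

pH = 6.94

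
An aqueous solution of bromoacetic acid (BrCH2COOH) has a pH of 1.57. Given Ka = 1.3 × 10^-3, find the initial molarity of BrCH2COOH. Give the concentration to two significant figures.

[H+] = 10^(-1.57) = 2.69 × 10^-2 M = x
Ka = x²/(C₀ − x) ⇒ C₀ = x + x²/Ka
C₀ = 2.69 × 10^-2 + (2.69 × 10^-2)²/(1.3 × 10^-3) = 5.84 × 10^-1 M

C₀ = 5.8 × 10^-1 M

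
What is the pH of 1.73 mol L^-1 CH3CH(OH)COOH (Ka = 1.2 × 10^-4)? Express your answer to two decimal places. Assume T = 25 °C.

pH = 1.84

CH3CH(OH)COOH ⇌ CH3CH(OH)COO- + H+
Ka = [H+]²/(1.73 − [H+]) = 1.2 × 10^-4
Neglecting [H+] in the denominator: [H+] = √(1.2 × 10^-4 × 1.73) = 1.44 × 10^-2 M
Check: 0.83% ionized — well under 5%, approximation valid.
pH = −log[H+] = −log(1.44 × 10^-2) = 1.84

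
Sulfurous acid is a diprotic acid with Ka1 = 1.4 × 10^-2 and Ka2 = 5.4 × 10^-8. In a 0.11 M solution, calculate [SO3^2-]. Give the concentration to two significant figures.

5.4 × 10^-8 M

First ionization gives [H+] ≈ [HSO3-] = 3.29 × 10^-2 M.
Second step: Ka2 = [H+][SO3^2-]/[HSO3-] ≈ [SO3^2-] (since [H+] ≈ [HSO3-]).
So [SO3^2-] ≈ Ka2.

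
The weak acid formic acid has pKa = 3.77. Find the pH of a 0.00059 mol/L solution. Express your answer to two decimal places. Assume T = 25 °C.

HCOOH ⇌ HCOO- + H+
Ka = 10^(−3.77) = 1.70 × 10^-4
Ka = [H+]²/(0.00059 − [H+]) = 1.70 × 10^-4
[H+] is not negligible relative to C₀; solve [H+]² + 0.00017·[H+] − 1e-07 = 0.
[H+] = (−Ka + √(Ka² + 4·Ka·C₀))/2 = 2.43 × 10^-4 M
pH = −log[H+] = −log(2.43 × 10^-4) = 3.61

pH = 3.61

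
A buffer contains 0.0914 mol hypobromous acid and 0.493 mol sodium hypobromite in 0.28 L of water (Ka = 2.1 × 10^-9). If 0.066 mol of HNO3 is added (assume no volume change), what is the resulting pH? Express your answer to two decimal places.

After neutralization: n(HOBr) = 0.157 mol, n(OBr-) = 0.427 mol.
pKa = −log(2.1 × 10^-9) = 8.678
Henderson–Hasselbalch with mole ratio 0.427/0.157: pH = 8.678 + (+0.435)

pH = 9.11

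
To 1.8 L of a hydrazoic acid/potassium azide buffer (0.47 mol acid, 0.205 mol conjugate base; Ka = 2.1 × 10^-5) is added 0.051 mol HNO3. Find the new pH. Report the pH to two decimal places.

After neutralization: n(HN3) = 0.521 mol, n(N3-) = 0.154 mol.
pKa = −log(2.1 × 10^-5) = 4.678
pH = pKa + log(n_N3-/n_HN3) = 4.678 + log(0.154/0.521) = 4.678 + (-0.529)

pH = 4.15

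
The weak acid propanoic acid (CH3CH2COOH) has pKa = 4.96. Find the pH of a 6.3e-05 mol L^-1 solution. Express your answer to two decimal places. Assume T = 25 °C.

CH3CH2COOH ⇌ CH3CH2COO- + H+
Ka = 10^(−4.96) = 1.10 × 10^-5
From the ICE table, Ka = x²/(6.3e-05 − x) = 1.10 × 10^-5.
The 5% rule fails; solving x² + Ka·x − Ka·C₀ = 0 exactly:
x = (−Ka + √(Ka² + 4·Ka·C₀))/2 = 2.14 × 10^-5 M
pH = −log[H+] = −log(2.14 × 10^-5) = 4.67

pH = 4.67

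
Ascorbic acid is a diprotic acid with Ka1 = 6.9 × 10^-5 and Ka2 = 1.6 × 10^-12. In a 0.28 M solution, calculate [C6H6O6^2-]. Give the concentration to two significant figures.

1.6 × 10^-12 M

First ionization gives [H+] ≈ [HC6H6O6-] = 4.40 × 10^-3 M.
Second step: Ka2 = [H+][C6H6O6^2-]/[HC6H6O6-] ≈ [C6H6O6^2-] (since [H+] ≈ [HC6H6O6-]).
So [C6H6O6^2-] ≈ Ka2.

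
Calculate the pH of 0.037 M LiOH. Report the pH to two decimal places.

pH = 12.57

LiOH is a strong base; [OH-] = 0.037 M.
pOH = -log(0.037) = 1.43
pH = 14.00 - 1.43 = 12.57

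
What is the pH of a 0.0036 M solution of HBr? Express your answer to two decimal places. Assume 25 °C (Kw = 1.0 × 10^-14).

HBr is a strong acid and dissociates completely, so [H+] = 0.0036 M.
pH = -log(0.0036) = 2.44

pH = 2.44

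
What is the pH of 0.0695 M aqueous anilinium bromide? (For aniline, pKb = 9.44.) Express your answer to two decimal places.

pH = 2.86

C6H5NH3+ is the conjugate acid of the weak base C6H5NH2.
Kb = 10^(−9.44) = 3.63 × 10^-10
Ka = Kw/Kb = 1.0×10^-14 / 3.63 × 10^-10 = 2.75 × 10^-5
Ka = [H+]²/(0.0695 − [H+]) = 2.75 × 10^-5
Since Ka ≪ C₀, [H+] ≈ √(Ka·C₀) = 1.38 × 10^-3 M.
([H+]/C₀ = 2% < 5%, so the approximation holds.)
pH = −log(1.38 × 10^-3) = 2.86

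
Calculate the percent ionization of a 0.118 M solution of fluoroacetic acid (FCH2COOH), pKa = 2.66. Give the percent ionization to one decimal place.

FCH2COOH ⇌ FCH2COO- + H+; let x = [H+] at equilibrium.
Ka = 10^(−2.66) = 2.19 × 10^-3
Solve x² + 0.00219x − 0.000258 = 0 → x = 1.50 × 10^-2 M
Fraction ionized = 1.50 × 10^-2 / 0.118 = 0.1271 → 12.7%

12.7%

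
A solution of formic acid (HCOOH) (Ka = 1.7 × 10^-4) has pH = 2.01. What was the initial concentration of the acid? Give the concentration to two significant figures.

[H+] = 10^(-2.01) = 9.77 × 10^-3 M = x
Ka = x²/(C₀ − x) ⇒ C₀ = x + x²/Ka
C₀ = 9.77 × 10^-3 + (9.77 × 10^-3)²/(1.7 × 10^-4) = 5.71 × 10^-1 M

C₀ = 5.7 × 10^-1 M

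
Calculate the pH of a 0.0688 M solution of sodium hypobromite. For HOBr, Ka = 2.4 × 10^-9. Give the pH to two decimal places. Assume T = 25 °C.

pH = 10.73

OBr- is the conjugate base of the weak acid HOBr.
Kb = Kw/Ka = 1.0×10^-14 / 2.4 × 10^-9 = 4.17 × 10^-6
From the ICE table, Kb = x²/(0.0688 − x) = 4.17 × 10^-6.
Neglecting x in the denominator: x = √(4.17 × 10^-6 × 0.0688) = 5.36 × 10^-4 M
Check: 0.78% ionized — well under 5%, approximation valid.
pOH = −log(5.36 × 10^-4) = 3.27; pH = 14.00 − 3.27 = 10.73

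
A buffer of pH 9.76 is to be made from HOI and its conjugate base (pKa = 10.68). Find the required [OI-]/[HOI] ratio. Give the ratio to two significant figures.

pH = pKa + log(r) ⇒ log(r) = 9.76 − 10.68 = -0.92
r = [OI-]/[HOI] = 10^(-0.92) = 0.12

ratio = 0.12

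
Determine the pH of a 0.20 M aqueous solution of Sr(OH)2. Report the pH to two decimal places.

Sr(OH)2 is a strong base (each formula unit releases 2 OH-); [OH-] = 0.4 M.
pOH = -log(0.4) = 0.40
pH = 14.00 - 0.40 = 13.60

pH = 13.60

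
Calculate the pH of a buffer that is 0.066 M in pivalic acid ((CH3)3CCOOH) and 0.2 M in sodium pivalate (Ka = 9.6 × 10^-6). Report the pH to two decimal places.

pKa = −log(9.6 × 10^-6) = 5.018
pH = pKa + log([A⁻]/[HA]) = 5.018 + log(0.2/0.066)
pH = 5.018 + (+0.481) = 5.50

pH = 5.50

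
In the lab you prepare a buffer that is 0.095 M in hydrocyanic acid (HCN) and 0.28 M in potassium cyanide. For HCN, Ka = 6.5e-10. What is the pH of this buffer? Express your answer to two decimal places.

pH = 9.66

pKa = −log(6.5 × 10^-10) = 9.187
pH = pKa + log([A⁻]/[HA]) = 9.187 + log(0.28/0.095)
pH = 9.187 + (+0.469) = 9.66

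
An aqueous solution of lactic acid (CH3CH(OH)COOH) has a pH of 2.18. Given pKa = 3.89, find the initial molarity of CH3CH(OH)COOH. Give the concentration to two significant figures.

C₀ = 3.5 × 10^-1 M

[H+] = 10^(-2.18) = 6.61 × 10^-3 M = x
Ka = 10^(−3.89) = 1.29 × 10^-4
Ka = x²/(C₀ − x) ⇒ C₀ = x + x²/Ka
C₀ = 6.61 × 10^-3 + (6.61 × 10^-3)²/(1.29 × 10^-4) = 3.45 × 10^-1 M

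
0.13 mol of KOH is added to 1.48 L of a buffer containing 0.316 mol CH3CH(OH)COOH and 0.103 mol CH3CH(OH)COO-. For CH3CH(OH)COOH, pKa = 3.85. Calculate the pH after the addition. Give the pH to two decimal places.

After neutralization: n(CH3CH(OH)COOH) = 0.186 mol, n(CH3CH(OH)COO-) = 0.233 mol.
pH = pKa + log(n_CH3CH(OH)COO-/n_CH3CH(OH)COOH) = 3.85 + log(0.233/0.186) = 3.85 + (+0.098)

pH = 3.95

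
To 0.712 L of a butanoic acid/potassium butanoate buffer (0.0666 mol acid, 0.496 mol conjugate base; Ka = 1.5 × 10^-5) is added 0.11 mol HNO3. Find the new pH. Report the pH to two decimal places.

Added H+ converts CH3(CH2)2COO- to CH3(CH2)2COOH: CH3(CH2)2COOH → 0.177 mol, CH3(CH2)2COO- → 0.386 mol.
pKa = −log(1.5 × 10^-5) = 4.824
pH = pKa + log([A⁻]/[HA]) = 4.824 + log(0.386/0.177) = 4.824 +0.339

pH = 5.16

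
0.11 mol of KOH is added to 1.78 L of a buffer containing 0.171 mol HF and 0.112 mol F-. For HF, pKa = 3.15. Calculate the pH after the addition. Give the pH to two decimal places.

pH = 3.71

After neutralization: n(HF) = 0.061 mol, n(F-) = 0.222 mol.
Henderson–Hasselbalch with mole ratio 0.222/0.061: pH = 3.15 + (+0.561)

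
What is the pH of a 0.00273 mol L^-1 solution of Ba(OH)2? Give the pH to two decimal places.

Ba(OH)2 is a strong base (each formula unit releases 2 OH-); [OH-] = 0.00546 M.
pOH = -log(0.00546) = 2.26
pH = 14.00 - 2.26 = 11.74

pH = 11.74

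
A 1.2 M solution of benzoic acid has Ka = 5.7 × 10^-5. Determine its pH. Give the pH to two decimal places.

C6H5COOH ⇌ C6H5COO- + H+
From the ICE table, Ka = x²/(1.2 − x) = 5.7 × 10^-5.
Assume x ≪ 1.2: x ≈ √(5.7 × 10^-5 × 1.2) = 8.27 × 10^-3 M
pH = −log[H+] = −log(8.27 × 10^-3) = 2.08

pH = 2.08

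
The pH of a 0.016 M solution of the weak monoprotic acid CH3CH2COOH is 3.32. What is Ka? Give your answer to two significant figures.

[H+] = 10^(-3.32) = 4.79 × 10^-4 M
At equilibrium [HA] = 0.016 − 4.79 × 10^-4 = 1.55 × 10^-2 M
Ka = [H+][A-]/[HA] = (4.79 × 10^-4)² / 1.55 × 10^-2 = 1.5 × 10^-5

Ka = 1.5 × 10^-5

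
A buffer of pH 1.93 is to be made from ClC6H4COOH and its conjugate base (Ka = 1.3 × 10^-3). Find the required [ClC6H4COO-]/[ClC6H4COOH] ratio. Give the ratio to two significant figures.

pKa = -log(1.3 × 10^-3) = 2.886
pH = pKa + log(r) ⇒ log(r) = 1.93 − 2.886 = -0.956
r = [ClC6H4COO-]/[ClC6H4COOH] = 10^(-0.956) = 0.111

ratio = 0.11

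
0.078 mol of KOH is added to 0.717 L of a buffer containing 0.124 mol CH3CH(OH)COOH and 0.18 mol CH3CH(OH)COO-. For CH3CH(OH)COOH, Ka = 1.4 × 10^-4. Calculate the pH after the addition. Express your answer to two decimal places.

pH = 4.60

OH- converts CH3CH(OH)COOH to CH3CH(OH)COO-: CH3CH(OH)COOH → 0.046 mol, CH3CH(OH)COO- → 0.258 mol.
pKa = −log(1.4 × 10^-4) = 3.854
Henderson–Hasselbalch with mole ratio 0.258/0.046: pH = 3.854 + (+0.749)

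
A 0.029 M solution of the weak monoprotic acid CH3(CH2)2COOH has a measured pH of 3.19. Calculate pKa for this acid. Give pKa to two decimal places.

pKa = 4.83

[H+] = 10^(-3.19) = 6.46 × 10^-4 M
At equilibrium [HA] = 0.029 − 6.46 × 10^-4 = 2.84 × 10^-2 M
Ka = [H+][A-]/[HA] = (6.46 × 10^-4)² / 2.84 × 10^-2 = 1.47 × 10^-5
pKa = -log(1.47 × 10^-5) = 4.83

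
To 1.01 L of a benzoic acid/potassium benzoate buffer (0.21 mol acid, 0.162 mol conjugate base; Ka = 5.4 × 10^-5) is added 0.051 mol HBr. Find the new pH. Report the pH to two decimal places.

pH = 3.90

After neutralization: n(C6H5COOH) = 0.261 mol, n(C6H5COO-) = 0.111 mol.
pKa = −log(5.4 × 10^-5) = 4.268
Henderson–Hasselbalch with mole ratio 0.111/0.261: pH = 4.268 + (-0.371)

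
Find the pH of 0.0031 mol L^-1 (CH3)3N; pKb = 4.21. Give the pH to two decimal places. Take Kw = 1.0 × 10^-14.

(CH3)3N + H2O ⇌ (CH3)3NH+ + OH-
Kb = 10^(−4.21) = 6.17 × 10^-5
From the ICE table, Kb = x²/(0.0031 − x) = 6.17 × 10^-5.
x is not negligible relative to C₀; solve x² + 6.17e-05·x − 1.91e-07 = 0.
x = (−Kb + √(Kb² + 4·Kb·C₀))/2 = 4.08 × 10^-4 M
pOH = −log(4.08 × 10^-4) = 3.39; pH = 14.00 − 3.39 = 10.61

pH = 10.61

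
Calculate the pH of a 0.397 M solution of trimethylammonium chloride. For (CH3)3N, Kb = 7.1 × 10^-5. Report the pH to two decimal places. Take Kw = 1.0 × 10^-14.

pH = 5.13

(CH3)3NH+ is the conjugate acid of the weak base (CH3)3N.
Ka = Kw/Kb = 1.0×10^-14 / 7.1 × 10^-5 = 1.41 × 10^-10
Let x = [H+] at equilibrium. Ka = x²/(0.397 − x).
Assume x ≪ 0.397: x ≈ √(1.41 × 10^-10 × 0.397) = 7.48 × 10^-6 M
pH = −log[H+] = −log(7.48 × 10^-6) = 5.13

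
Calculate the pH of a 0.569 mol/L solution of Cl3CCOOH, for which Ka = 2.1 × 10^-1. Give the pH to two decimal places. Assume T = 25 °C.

Cl3CCOOH ⇌ Cl3CCOO- + H+
Let x = [H+] at equilibrium. Ka = x²/(0.569 − x).
x is not negligible relative to C₀; solve x² + 0.21·x − 0.119 = 0.
x = (−Ka + √(Ka² + 4·Ka·C₀))/2 = 2.56 × 10^-1 M
pH = −log(2.56 × 10^-1) = 0.59

pH = 0.59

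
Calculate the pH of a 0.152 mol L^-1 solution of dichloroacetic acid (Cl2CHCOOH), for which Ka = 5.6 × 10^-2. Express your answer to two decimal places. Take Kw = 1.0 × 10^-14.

Cl2CHCOOH ⇌ Cl2CHCOO- + H+
From the ICE table, Ka = [H+]²/(0.152 − [H+]) = 5.6 × 10^-2.
Here C₀/Ka ≈ 2.71, so the small-[H+] approximation fails. Use the quadratic:
[H+] = [−0.056 + √(0.056² + 0.034)]/2 = 6.84 × 10^-2 M
pH = −log(6.84 × 10^-2) = 1.16

pH = 1.16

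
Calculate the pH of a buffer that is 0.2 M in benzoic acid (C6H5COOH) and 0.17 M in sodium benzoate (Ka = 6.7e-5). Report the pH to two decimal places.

pH = 4.10

pKa = −log(6.7 × 10^-5) = 4.174
Using pH = pKa + log([base]/[acid]) with [base]/[acid] = 0.17/0.2:
pH = 4.174 + (-0.071) = 4.10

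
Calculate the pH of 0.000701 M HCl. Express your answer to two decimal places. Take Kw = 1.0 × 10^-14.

HCl is a strong acid and dissociates completely, so [H+] = 0.000701 M.
pH = -log(0.000701) = 3.15

pH = 3.15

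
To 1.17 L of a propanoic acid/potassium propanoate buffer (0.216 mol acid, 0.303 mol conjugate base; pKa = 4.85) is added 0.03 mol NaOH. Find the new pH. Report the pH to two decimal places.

After neutralization: n(CH3CH2COOH) = 0.186 mol, n(CH3CH2COO-) = 0.333 mol.
pH = pKa + log([A⁻]/[HA]) = 4.85 + log(0.333/0.186) = 4.85 +0.253

pH = 5.10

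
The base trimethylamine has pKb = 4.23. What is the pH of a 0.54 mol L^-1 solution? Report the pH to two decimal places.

(CH3)3N + H2O ⇌ (CH3)3NH+ + OH-
Kb = 10^(−4.23) = 5.89 × 10^-5
Kb = x²/(0.54 − x) = 5.89 × 10^-5
Neglecting x in the denominator: x = √(5.89 × 10^-5 × 0.54) = 5.64 × 10^-3 M
Check: 1% ionized — well under 5%, approximation valid.
pOH = 2.25, so pH = 14.00 − pOH = 11.75

pH = 11.75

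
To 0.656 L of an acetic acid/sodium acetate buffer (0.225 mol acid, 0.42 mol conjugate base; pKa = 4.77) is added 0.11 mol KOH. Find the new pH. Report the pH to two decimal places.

pH = 5.43

After neutralization: n(CH3COOH) = 0.115 mol, n(CH3COO-) = 0.53 mol.
pH = pKa + log([A⁻]/[HA]) = 4.77 + log(0.53/0.115) = 4.77 +0.664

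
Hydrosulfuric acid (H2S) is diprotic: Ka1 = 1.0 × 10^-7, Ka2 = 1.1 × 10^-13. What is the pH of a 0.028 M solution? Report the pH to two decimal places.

pH = 4.28

Since Ka1 ≫ Ka2, the first ionization dominates [H+].
Ka1 = x²/(0.028 − x) = 1.0 × 10^-7
x ≈ √(1.0 × 10^-7 × 0.028) = 5.29 × 10^-5 M
pH = −log(5.29 × 10^-5) = 4.28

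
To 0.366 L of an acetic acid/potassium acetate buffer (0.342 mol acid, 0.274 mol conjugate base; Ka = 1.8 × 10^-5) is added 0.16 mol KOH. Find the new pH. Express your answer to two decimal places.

pH = 5.12

OH- converts CH3COOH to CH3COO-: CH3COOH → 0.182 mol, CH3COO- → 0.434 mol.
pKa = −log(1.8 × 10^-5) = 4.745
pH = pKa + log([A⁻]/[HA]) = 4.745 + log(0.434/0.182) = 4.745 +0.377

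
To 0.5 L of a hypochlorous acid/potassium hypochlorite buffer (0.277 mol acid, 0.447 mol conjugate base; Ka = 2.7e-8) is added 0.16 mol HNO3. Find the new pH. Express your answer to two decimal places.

Added H+ converts OCl- to HOCl: HOCl → 0.437 mol, OCl- → 0.287 mol.
pKa = −log(2.7 × 10^-8) = 7.569
Henderson–Hasselbalch with mole ratio 0.287/0.437: pH = 7.569 + (-0.183)

pH = 7.39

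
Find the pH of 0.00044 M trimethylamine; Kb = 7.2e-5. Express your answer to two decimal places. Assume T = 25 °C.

(CH3)3N + H2O ⇌ (CH3)3NH+ + OH-
From the ICE table, Kb = x²/(0.00044 − x) = 7.2 × 10^-5.
Here C₀/Kb ≈ 6.11, so the small-x approximation fails. Use the quadratic:
x = [−7.2e-05 + √(7.2e-05² + 1.27e-07)]/2 = 1.46 × 10^-4 M
pOH = 3.84, so pH = 14.00 − pOH = 10.16

pH = 10.16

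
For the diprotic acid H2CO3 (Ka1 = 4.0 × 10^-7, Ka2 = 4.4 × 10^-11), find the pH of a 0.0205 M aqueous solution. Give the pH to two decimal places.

pH = 4.04

Ka1 ≫ Ka2, so treat the first dissociation as the only significant source of H+.
Ka1 = x²/(0.0205 − x) = 4.0 × 10^-7
x ≈ √(4.0 × 10^-7 × 0.0205) = 9.06 × 10^-5 M
pH = −log(9.06 × 10^-5) = 4.04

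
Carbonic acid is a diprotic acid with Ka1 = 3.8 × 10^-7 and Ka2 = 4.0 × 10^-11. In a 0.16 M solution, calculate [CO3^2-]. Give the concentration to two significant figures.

4.0 × 10^-11 M

First ionization gives [H+] ≈ [HCO3-] = 2.47 × 10^-4 M.
Second step: Ka2 = [H+][CO3^2-]/[HCO3-] ≈ [CO3^2-] (since [H+] ≈ [HCO3-]).
So [CO3^2-] ≈ Ka2.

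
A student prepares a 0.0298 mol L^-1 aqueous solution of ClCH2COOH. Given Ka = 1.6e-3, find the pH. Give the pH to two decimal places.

pH = 2.21

ClCH2COOH ⇌ ClCH2COO- + H+
From the ICE table, Ka = [H+]²/(0.0298 − [H+]) = 1.6 × 10^-3.
[H+] is not negligible relative to C₀; solve [H+]² + 0.0016·[H+] − 4.77e-05 = 0.
[H+] = (−Ka + √(Ka² + 4·Ka·C₀))/2 = 6.15 × 10^-3 M
pH = −log(6.15 × 10^-3) = 2.21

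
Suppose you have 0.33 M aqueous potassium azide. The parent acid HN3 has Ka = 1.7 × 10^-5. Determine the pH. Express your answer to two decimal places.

N3- is the conjugate base of the weak acid HN3.
Kb = Kw/Ka = 1.0×10^-14 / 1.7 × 10^-5 = 5.88 × 10^-10
Kb = x²/(0.33 − x) = 5.88 × 10^-10
Assume x ≪ 0.33: x ≈ √(5.88 × 10^-10 × 0.33) = 1.39 × 10^-5 M
pOH = −log(1.39 × 10^-5) = 4.86; pH = 14.00 − 4.86 = 9.14

pH = 9.14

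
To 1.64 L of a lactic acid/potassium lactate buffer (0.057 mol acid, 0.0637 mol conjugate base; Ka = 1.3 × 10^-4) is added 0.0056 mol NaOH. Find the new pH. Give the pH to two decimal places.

pH = 4.02

After neutralization: n(CH3CH(OH)COOH) = 0.0514 mol, n(CH3CH(OH)COO-) = 0.0693 mol.
pKa = −log(1.3 × 10^-4) = 3.886
pH = pKa + log(n_CH3CH(OH)COO-/n_CH3CH(OH)COOH) = 3.886 + log(0.0693/0.0514) = 3.886 + (+0.130)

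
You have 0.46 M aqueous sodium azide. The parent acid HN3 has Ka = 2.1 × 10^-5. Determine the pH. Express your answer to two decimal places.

pH = 9.17

N3- is the conjugate base of the weak acid HN3.
Kb = Kw/Ka = 1.0×10^-14 / 2.1 × 10^-5 = 4.76 × 10^-10
From the ICE table, Kb = [OH-]²/(0.46 − [OH-]) = 4.76 × 10^-10.
Neglecting [OH-] in the denominator: [OH-] = √(4.76 × 10^-10 × 0.46) = 1.48 × 10^-5 M
([OH-]/C₀ = 0.0032% < 5%, so the approximation holds.)
pOH = 4.83, so pH = 14.00 − pOH = 9.17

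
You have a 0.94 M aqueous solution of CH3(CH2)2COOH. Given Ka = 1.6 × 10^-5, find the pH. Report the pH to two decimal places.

pH = 2.41

CH3(CH2)2COOH ⇌ CH3(CH2)2COO- + H+
Let x = [H+] at equilibrium. Ka = x²/(0.94 − x).
Since Ka ≪ C₀, x ≈ √(Ka·C₀) = 3.88 × 10^-3 M.
pH = −log(3.88 × 10^-3) = 2.41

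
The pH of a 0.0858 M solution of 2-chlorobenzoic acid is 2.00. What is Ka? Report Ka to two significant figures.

[H+] = 10^(-2.00) = 1.00 × 10^-2 M
At equilibrium [HA] = 0.0858 − 1.00 × 10^-2 = 7.58 × 10^-2 M
Ka = [H+][A-]/[HA] = (1.00 × 10^-2)² / 7.58 × 10^-2 = 1.3 × 10^-3

Ka = 1.3 × 10^-3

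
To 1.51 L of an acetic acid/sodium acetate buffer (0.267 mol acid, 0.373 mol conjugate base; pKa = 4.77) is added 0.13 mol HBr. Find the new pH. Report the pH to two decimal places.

pH = 4.56

After neutralization: n(CH3COOH) = 0.397 mol, n(CH3COO-) = 0.243 mol.
Henderson–Hasselbalch with mole ratio 0.243/0.397: pH = 4.77 + (-0.213)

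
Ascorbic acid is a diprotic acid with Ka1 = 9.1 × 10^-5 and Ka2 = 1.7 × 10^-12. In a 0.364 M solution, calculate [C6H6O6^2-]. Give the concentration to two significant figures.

1.7 × 10^-12 M

First ionization gives [H+] ≈ [HC6H6O6-] = 5.76 × 10^-3 M.
Second step: Ka2 = [H+][C6H6O6^2-]/[HC6H6O6-] ≈ [C6H6O6^2-] (since [H+] ≈ [HC6H6O6-]).
So [C6H6O6^2-] ≈ Ka2.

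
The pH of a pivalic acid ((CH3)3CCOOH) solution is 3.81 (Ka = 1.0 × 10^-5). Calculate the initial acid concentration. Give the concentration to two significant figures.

C₀ = 2.6 × 10^-3 M

[H+] = 10^(-3.81) = 1.55 × 10^-4 M = x
Ka = x²/(C₀ − x) ⇒ C₀ = x + x²/Ka
C₀ = 1.55 × 10^-4 + (1.55 × 10^-4)²/(1.0 × 10^-5) = 2.56 × 10^-3 M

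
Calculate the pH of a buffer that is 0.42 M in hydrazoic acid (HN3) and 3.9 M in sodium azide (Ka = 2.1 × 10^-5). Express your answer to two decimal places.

pH = 5.65

pKa = −log(2.1 × 10^-5) = 4.678
Using pH = pKa + log([base]/[acid]) with [base]/[acid] = 3.9/0.42:
pH = 4.678 + (+0.968) = 5.65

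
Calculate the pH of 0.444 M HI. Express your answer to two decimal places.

HI is a strong acid and dissociates completely, so [H+] = 0.444 M.
pH = -log(0.444) = 0.35

pH = 0.35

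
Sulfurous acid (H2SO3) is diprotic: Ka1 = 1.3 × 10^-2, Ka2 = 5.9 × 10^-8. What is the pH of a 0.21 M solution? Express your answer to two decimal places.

pH = 1.34

Ka1 ≫ Ka2, so treat the first dissociation as the only significant source of H+.
Ka1 = x²/(0.21 − x) = 1.3 × 10^-2
Solving the quadratic: x = (−Ka1 + √(Ka1² + 4·Ka1·C₀))/2 = 4.62 × 10^-2 M
pH = −log(4.62 × 10^-2) = 1.34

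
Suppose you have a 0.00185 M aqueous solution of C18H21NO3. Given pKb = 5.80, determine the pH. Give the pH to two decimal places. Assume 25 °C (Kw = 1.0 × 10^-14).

pH = 9.73

C18H21NO3 + H2O ⇌ C18H22NO3+ + OH-
Kb = 10^(−5.80) = 1.58 × 10^-6
Let x = [OH-] at equilibrium. Kb = x²/(0.00185 − x).
Since Kb ≪ C₀, x ≈ √(Kb·C₀) = 5.41 × 10^-5 M.
(x/C₀ = 2.9% < 5%, so the approximation holds.)
pOH = 4.27, so pH = 14.00 − pOH = 9.73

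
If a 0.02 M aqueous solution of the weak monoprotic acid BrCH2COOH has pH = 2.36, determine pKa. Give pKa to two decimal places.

[H+] = 10^(-2.36) = 4.37 × 10^-3 M
At equilibrium [HA] = 0.02 − 4.37 × 10^-3 = 1.56 × 10^-2 M
Ka = [H+][A-]/[HA] = (4.37 × 10^-3)² / 1.56 × 10^-2 = 1.22 × 10^-3
pKa = -log(1.22 × 10^-3) = 2.91

pKa = 2.91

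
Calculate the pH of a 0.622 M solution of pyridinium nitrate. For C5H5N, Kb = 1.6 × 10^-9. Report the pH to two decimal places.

C5H5NH+ is the conjugate acid of the weak base C5H5N.
Ka = Kw/Kb = 1.0×10^-14 / 1.6 × 10^-9 = 6.25 × 10^-6
From the ICE table, Ka = [H+]²/(0.622 − [H+]) = 6.25 × 10^-6.
Neglecting [H+] in the denominator: [H+] = √(6.25 × 10^-6 × 0.622) = 1.97 × 10^-3 M
Check: 0.32% ionized — well under 5%, approximation valid.
pH = −log(1.97 × 10^-3) = 2.71

pH = 2.71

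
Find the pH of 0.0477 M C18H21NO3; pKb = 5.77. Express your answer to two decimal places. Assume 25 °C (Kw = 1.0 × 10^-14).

C18H21NO3 + H2O ⇌ C18H22NO3+ + OH-
Kb = 10^(−5.77) = 1.70 × 10^-6
Kb = x²/(0.0477 − x) = 1.70 × 10^-6
Since Kb ≪ C₀, x ≈ √(Kb·C₀) = 2.85 × 10^-4 M.
Check: 0.6% ionized — well under 5%, approximation valid.
pOH = −log(2.85 × 10^-4) = 3.55; pH = 14.00 − 3.55 = 10.45

pH = 10.45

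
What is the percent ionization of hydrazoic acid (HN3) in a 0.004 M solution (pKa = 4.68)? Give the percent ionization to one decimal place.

7.0%

HN3 ⇌ N3- + H+; let x = [H+] at equilibrium.
Ka = 10^(−4.68) = 2.09 × 10^-5
Solve x² + 2.09e-05x − 8.36e-08 = 0 → x = 2.79 × 10^-4 M
% ionization = x/C₀ × 100% = 2.79 × 10^-4/0.004 × 100% = 7.0%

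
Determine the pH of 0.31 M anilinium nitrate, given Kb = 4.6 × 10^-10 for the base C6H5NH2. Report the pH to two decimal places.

C6H5NH3+ is the conjugate acid of the weak base C6H5NH2.
Ka = Kw/Kb = 1.0×10^-14 / 4.6 × 10^-10 = 2.17 × 10^-5
Ka = x²/(0.31 − x) = 2.17 × 10^-5
Assume x ≪ 0.31: x ≈ √(2.17 × 10^-5 × 0.31) = 2.59 × 10^-3 M
Check: 0.84% ionized — well under 5%, approximation valid.
pH = −log(2.59 × 10^-3) = 2.59

pH = 2.59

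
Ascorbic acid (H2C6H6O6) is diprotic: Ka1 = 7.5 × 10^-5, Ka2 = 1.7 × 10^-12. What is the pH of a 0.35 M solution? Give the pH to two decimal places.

pH = 2.29

Ka1 ≫ Ka2, so treat the first dissociation as the only significant source of H+.
Ka1 = x²/(0.35 − x) = 7.5 × 10^-5
x ≈ √(7.5 × 10^-5 × 0.35) = 5.12 × 10^-3 M
pH = −log(5.12 × 10^-3) = 2.29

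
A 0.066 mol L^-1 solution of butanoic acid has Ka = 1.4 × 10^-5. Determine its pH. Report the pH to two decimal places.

pH = 3.02

CH3(CH2)2COOH ⇌ CH3(CH2)2COO- + H+
From the ICE table, Ka = [H+]²/(0.066 − [H+]) = 1.4 × 10^-5.
Since Ka ≪ C₀, [H+] ≈ √(Ka·C₀) = 9.61 × 10^-4 M.
Check: 1.5% ionized — well under 5%, approximation valid.
pH = −log(9.61 × 10^-4) = 3.02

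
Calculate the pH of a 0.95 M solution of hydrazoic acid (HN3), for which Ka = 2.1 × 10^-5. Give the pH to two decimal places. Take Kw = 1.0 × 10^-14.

HN3 ⇌ N3- + H+
Ka = x²/(0.95 − x) = 2.1 × 10^-5
Assume x ≪ 0.95: x ≈ √(2.1 × 10^-5 × 0.95) = 4.47 × 10^-3 M
(x/C₀ = 0.47% < 5%, so the approximation holds.)
pH = −log[H+] = −log(4.47 × 10^-3) = 2.35

pH = 2.35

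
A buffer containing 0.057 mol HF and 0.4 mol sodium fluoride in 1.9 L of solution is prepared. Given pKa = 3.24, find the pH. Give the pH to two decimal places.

Henderson–Hasselbalch: pH = pKa + log([F-]/[HF]) = 3.24 + log(0.4/0.057)
pH = 3.24 + (+0.846) = 4.09

pH = 4.09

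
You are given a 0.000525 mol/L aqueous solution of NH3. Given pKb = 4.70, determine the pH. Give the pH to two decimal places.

NH3 + H2O ⇌ NH4+ + OH-
Kb = 10^(−4.70) = 2.00 × 10^-5
Kb = x²/(0.000525 − x) = 2.00 × 10^-5
x is not negligible relative to C₀; solve x² + 2e-05·x − 1.05e-08 = 0.
x = [−2e-05 + √(2e-05² + 4.2e-08)]/2 = 9.30 × 10^-5 M
pOH = −log(9.30 × 10^-5) = 4.03; pH = 14.00 − 4.03 = 9.97

pH = 9.97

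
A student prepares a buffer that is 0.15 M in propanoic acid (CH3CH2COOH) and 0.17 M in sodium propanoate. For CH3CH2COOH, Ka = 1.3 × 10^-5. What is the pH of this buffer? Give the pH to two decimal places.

pKa = −log(1.3 × 10^-5) = 4.886
pH = pKa + log([A⁻]/[HA]) = 4.886 + log(0.17/0.15)
pH = 4.886 + (+0.054) = 4.94

pH = 4.94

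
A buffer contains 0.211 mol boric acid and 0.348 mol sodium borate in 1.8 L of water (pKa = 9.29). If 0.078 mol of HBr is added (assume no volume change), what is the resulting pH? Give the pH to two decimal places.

pH = 9.26

After neutralization: n(B(OH)3) = 0.289 mol, n(B(OH)4-) = 0.27 mol.
pH = pKa + log(n_B(OH)4-/n_B(OH)3) = 9.29 + log(0.27/0.289) = 9.29 + (-0.030)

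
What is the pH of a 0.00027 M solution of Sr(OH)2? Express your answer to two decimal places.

pH = 10.73

Sr(OH)2 is a strong base (each formula unit releases 2 OH-); [OH-] = 0.00054 M.
pOH = -log(0.00054) = 3.27
pH = 14.00 - 3.27 = 10.73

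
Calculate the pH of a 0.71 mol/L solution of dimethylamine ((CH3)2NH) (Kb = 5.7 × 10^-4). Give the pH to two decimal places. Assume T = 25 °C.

(CH3)2NH + H2O ⇌ (CH3)2NH2+ + OH-
From the ICE table, Kb = x²/(0.71 − x) = 5.7 × 10^-4.
Assume x ≪ 0.71: x ≈ √(5.7 × 10^-4 × 0.71) = 2.01 × 10^-2 M
(x/C₀ = 2.8% < 5%, so the approximation holds.)
pOH = 1.70, so pH = 14.00 − pOH = 12.30

pH = 12.30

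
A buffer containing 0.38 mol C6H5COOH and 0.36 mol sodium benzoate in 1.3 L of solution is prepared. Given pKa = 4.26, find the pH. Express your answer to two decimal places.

Using pH = pKa + log([base]/[acid]) with [base]/[acid] = 0.36/0.38:
pH = 4.26 + (-0.023) = 4.24

pH = 4.24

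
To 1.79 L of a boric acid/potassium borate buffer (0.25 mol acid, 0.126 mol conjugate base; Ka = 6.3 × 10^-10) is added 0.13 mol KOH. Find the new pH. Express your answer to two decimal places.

pH = 9.53

OH- converts B(OH)3 to B(OH)4-: B(OH)3 → 0.12 mol, B(OH)4- → 0.256 mol.
pKa = −log(6.3 × 10^-10) = 9.201
pH = pKa + log([A⁻]/[HA]) = 9.201 + log(0.256/0.12) = 9.201 +0.329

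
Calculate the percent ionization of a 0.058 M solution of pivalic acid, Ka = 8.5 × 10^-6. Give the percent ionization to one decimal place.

1.2%

(CH3)3CCOOH ⇌ (CH3)3CCOO- + H+; let x = [H+] at equilibrium.
x ≈ √(Ka·C₀) = √(8.5 × 10^-6 × 0.058) = 7.02 × 10^-4 M
Fraction ionized = 7.02 × 10^-4 / 0.058 = 0.0121 → 1.2%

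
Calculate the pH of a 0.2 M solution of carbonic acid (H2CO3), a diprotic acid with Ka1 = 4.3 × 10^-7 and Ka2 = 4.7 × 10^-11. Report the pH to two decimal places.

pH = 3.53

Ka1 ≫ Ka2, so treat the first dissociation as the only significant source of H+.
Ka1 = x²/(0.2 − x) = 4.3 × 10^-7
x ≈ √(4.3 × 10^-7 × 0.2) = 2.93 × 10^-4 M
pH = −log(2.93 × 10^-4) = 3.53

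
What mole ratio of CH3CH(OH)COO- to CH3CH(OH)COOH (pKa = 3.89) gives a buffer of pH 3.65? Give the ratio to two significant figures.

ratio = 0.58

pH = pKa + log(r) ⇒ log(r) = 3.65 − 3.89 = -0.24
r = [CH3CH(OH)COO-]/[CH3CH(OH)COOH] = 10^(-0.24) = 0.575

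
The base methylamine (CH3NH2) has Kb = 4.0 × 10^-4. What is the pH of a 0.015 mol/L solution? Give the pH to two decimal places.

CH3NH2 + H2O ⇌ CH3NH3+ + OH-
Kb = [OH-]²/(0.015 − [OH-]) = 4.0 × 10^-4
[OH-] is not negligible relative to C₀; solve [OH-]² + 0.0004·[OH-] − 6e-06 = 0.
[OH-] = [−0.0004 + √(0.0004² + 2.4e-05)]/2 = 2.26 × 10^-3 M
pOH = 2.65, so pH = 14.00 − pOH = 11.35

pH = 11.35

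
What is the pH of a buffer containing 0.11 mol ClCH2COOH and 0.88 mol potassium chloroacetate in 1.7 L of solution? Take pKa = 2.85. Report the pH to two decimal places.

pH = pKa + log([A⁻]/[HA]) = 2.85 + log(0.88/0.11)
pH = 2.85 + (+0.903) = 3.75

pH = 3.75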